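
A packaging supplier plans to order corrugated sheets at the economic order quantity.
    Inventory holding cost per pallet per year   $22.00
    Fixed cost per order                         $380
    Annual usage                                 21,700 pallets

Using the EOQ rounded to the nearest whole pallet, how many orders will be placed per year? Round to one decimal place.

Q* = √(2·D·S / H) = √(2·21,700·380 / 22) = √749,636.4 ≈ 865.82 → Q = 866
N = D/Q = 21,700/866 ≈ 25.058 orders/yr

25.1 orders per year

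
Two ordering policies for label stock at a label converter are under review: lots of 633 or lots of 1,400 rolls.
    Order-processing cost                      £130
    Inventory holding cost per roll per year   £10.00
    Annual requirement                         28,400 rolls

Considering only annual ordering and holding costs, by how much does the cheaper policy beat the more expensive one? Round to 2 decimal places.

£639.60

Annual cost at Q: ordering D·S/Q plus holding Q·H/2.
TC(633) = (28,400/633)×130 + (633/2)×10 = £8,997.54
TC(1,400) = (28,400/1,400)×130 + (1,400/2)×10 = £9,637.14
Cheaper: Q = 633.  Difference = £639.60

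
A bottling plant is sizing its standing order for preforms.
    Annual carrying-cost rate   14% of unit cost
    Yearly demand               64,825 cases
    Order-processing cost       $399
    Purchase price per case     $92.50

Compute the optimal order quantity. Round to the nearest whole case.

1,999 cases

Holding cost per case per year: H = 14% × $92.5 = $12.9500
Optimal lot size Q* = (2 × 64,825 × $399 / $12.95)^½ ≈ 1,998.65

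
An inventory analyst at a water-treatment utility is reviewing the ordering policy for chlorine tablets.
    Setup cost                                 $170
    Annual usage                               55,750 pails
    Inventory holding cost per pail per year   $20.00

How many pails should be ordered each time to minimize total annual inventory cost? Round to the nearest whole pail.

974 pails

Optimal lot size Q* = (2 × 55,750 × $170 / $20)^½ ≈ 973.52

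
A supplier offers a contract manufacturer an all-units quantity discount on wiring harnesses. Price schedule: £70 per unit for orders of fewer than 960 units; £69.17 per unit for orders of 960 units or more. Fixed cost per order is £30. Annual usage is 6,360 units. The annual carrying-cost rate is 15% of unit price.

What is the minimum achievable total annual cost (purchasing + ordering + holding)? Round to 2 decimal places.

H₁ = 15%×£70 = £10.5000;  H₂ = 15%×£69.17 = £10.3755
EOQ₁ = √(2×6,360×30/10.5000) = 190.64  (< 960, feasible at tier 1)
EOQ₂ = √(2×6,360×30/10.3755) = 191.78  (< 960 → use Q = 960 at tier-2 price)
TC(tier 1 (EOQ₁), Q≈190.6) = £447,201.70
TC(tier 2, Q≈960.0) = £445,100.19
Minimum at tier 2: £445,100.19

£445,100.19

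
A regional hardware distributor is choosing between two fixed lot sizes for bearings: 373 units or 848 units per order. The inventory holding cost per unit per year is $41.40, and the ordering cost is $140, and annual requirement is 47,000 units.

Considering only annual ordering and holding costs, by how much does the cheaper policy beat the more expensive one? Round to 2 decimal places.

Annual cost at Q: ordering D·S/Q plus holding Q·H/2.
TC(373) = (47,000/373)×140 + (373/2)×41.4 = $25,361.85
TC(848) = (47,000/848)×140 + (848/2)×41.4 = $25,313.03
Cheaper: Q = 848.  Difference = $48.82

$48.82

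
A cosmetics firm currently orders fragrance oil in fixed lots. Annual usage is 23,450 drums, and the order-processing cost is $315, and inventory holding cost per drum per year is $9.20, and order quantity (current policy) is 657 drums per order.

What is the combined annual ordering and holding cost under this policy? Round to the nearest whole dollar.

$14,265

Orders/yr = 23,450/657 = 35.693; ordering cost = 35.693 × $315 = $11,243.15
Average inventory = 657/2 = 328.5; holding cost = 328.5 × $9.2 = $3,022.20
Total = $11,243.15 + $3,022.20 = $14,265.35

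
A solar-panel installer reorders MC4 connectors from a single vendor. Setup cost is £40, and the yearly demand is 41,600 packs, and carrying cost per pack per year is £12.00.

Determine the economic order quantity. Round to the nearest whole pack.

EOQ = √(2DS/H) = √(2 × 41,600 × 40 / 12)
    = √(277,333.33) ≈ 526.62

527 packs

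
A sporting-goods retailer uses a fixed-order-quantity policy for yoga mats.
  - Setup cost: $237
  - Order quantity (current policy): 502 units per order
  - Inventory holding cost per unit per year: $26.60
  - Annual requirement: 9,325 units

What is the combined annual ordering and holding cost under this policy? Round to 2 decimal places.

$11,079.04

Ordering: D/Q × S = 9,325/502 × $237 = $4,402.44
Holding:  Q/2 × H = 502/2 × $26.6 = $6,676.60
Total = $4,402.44 + $6,676.60 = $11,079.04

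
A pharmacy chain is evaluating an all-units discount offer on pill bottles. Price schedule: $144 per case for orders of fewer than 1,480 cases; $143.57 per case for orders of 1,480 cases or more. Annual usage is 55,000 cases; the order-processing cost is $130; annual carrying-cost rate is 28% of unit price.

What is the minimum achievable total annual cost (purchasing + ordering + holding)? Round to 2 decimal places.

$7,930,928.79

H₁ = 28%×$144 = $40.3200;  H₂ = 28%×$143.57 = $40.1996
EOQ₁ = √(2×55,000×130/40.3200) = 595.54  (< 1,480, feasible at tier 1)
EOQ₂ = √(2×55,000×130/40.1996) = 596.43  (< 1,480 → use Q = 1,480 at tier-2 price)
TC(tier 1 (EOQ₁), Q≈595.5) = $7,944,012.00
TC(tier 2, Q≈1,480.0) = $7,930,928.79
Minimum at tier 2: $7,930,928.79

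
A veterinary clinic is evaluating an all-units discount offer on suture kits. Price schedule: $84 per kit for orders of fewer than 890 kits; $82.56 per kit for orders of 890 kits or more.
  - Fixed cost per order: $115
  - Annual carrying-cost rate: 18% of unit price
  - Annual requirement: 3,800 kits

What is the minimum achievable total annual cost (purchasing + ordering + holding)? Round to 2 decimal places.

$320,832.07

H₁ = 18%×$84 = $15.1200;  H₂ = 18%×$82.56 = $14.8608
EOQ₁ = √(2×3,800×115/15.1200) = 240.43  (< 890, feasible at tier 1)
EOQ₂ = √(2×3,800×115/14.8608) = 242.51  (< 890 → use Q = 890 at tier-2 price)
TC(tier 1 (EOQ₁), Q≈240.4) = $322,835.23
TC(tier 2, Q≈890.0) = $320,832.07
Minimum at tier 2: $320,832.07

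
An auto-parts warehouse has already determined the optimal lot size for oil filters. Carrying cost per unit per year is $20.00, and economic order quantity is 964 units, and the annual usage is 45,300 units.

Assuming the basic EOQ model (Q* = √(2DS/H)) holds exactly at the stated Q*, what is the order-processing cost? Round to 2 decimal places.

From Q* = √(2DS/H) ⇒ Q*² = 2DS/H.
S = Q²H / (2D) = 964² × 20 / (2 × 45,300) = 205.1426

$205.14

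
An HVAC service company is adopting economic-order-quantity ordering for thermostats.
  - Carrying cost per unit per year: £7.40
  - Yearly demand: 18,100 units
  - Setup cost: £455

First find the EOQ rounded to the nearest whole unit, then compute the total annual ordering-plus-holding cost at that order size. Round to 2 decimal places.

2DS/H = 2·18,100·455/7.4 = 2,225,810.81
EOQ = √2,225,810.81 ≈ 1,491.92 → Q = 1,492 units
Annual ordering cost = (D/Q)·S = (18,100/1,492) × 455 = £5,519.77
Annual holding cost  = (Q/2)·H = (1,492/2) × 7.4 = £5,520.40
Total = £5,519.77 + £5,520.40 = £11,040.17

£11,040.17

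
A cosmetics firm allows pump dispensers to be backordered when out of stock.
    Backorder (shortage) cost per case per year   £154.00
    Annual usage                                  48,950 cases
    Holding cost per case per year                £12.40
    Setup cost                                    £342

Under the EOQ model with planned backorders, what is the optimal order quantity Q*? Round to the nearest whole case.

1,708 cases

Basic EOQ = √(2·48,950·342/12.4) = 1,643.212
Backorder adjustment √((H+b)/b) = √((12.4+154)/154) = 1.0395
Q* = 1,643.212 × 1.0395 ≈ 1,708.09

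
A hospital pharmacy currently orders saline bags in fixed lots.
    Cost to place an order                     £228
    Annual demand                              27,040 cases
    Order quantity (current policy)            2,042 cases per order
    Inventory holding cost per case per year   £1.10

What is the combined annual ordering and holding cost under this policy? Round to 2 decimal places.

Orders/yr = 27,040/2,042 = 13.242; ordering cost = 13.242 × £228 = £3,019.16
Average inventory = 2,042/2 = 1021; holding cost = 1021 × £1.1 = £1,123.10
Total = £3,019.16 + £1,123.10 = £4,142.26

£4,142.26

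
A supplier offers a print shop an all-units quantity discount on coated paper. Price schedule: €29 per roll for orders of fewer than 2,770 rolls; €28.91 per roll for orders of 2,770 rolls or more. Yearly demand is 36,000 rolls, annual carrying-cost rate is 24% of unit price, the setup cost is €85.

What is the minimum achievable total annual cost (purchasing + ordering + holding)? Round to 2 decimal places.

€1,050,526.50

H₁ = 24%×€29 = €6.9600;  H₂ = 24%×€28.91 = €6.9384
EOQ₁ = √(2×36,000×85/6.9600) = 937.72  (< 2,770, feasible at tier 1)
EOQ₂ = √(2×36,000×85/6.9384) = 939.17  (< 2,770 → use Q = 2,770 at tier-2 price)
TC(tier 1 (EOQ₁), Q≈937.7) = €1,050,526.50
TC(tier 2, Q≈2,770.0) = €1,051,474.38
Minimum at tier 1 (EOQ₁): €1,050,526.50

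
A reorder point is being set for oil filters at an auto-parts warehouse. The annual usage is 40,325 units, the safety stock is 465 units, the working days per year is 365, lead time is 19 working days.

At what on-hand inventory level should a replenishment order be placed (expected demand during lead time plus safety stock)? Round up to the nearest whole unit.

2,565 units

Daily demand d = 40,325 / 365 = 110.479 units/day
Demand during lead time = 110.479 × 19 = 2,099.11
Reorder point = 2,099.11 + 465 = 2,564.11 → round up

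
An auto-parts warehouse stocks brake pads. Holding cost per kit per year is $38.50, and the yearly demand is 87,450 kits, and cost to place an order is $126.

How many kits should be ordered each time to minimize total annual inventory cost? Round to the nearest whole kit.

Optimal lot size Q* = (2 × 87,450 × $126 / $38.5)^½ ≈ 756.57

757 kits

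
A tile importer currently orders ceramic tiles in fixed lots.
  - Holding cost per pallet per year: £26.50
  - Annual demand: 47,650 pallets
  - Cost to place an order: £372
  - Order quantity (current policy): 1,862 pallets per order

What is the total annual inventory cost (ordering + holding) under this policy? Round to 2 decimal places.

£34,191.26

Ordering: D/Q × S = 47,650/1,862 × £372 = £9,519.76
Holding:  Q/2 × H = 1,862/2 × £26.5 = £24,671.50
Total = £9,519.76 + £24,671.50 = £34,191.26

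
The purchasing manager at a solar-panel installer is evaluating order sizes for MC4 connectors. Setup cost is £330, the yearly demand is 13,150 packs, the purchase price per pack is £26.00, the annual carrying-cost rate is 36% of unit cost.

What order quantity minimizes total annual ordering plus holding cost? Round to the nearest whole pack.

H = i·C = 0.36 × £26 = £9.3600 per pack-year
Q* = √(2·D·S / H) = √(2·13,150·330 / 9.36) = √927,243.6 ≈ 962.93

963 packs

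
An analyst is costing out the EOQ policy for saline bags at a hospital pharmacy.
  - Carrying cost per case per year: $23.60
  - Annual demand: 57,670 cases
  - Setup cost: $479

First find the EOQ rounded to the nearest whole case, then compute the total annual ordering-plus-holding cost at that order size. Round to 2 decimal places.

$36,108.86

Q* = √(2·D·S / H) = √(2·57,670·479 / 23.6) = √2,341,011.0 ≈ 1,530.04 → Q = 1,530 cases
Orders/yr = 57,670/1,530 = 37.693; ordering cost = 37.693 × $479 = $18,054.86
Average inventory = 1,530/2 = 765; holding cost = 765 × $23.6 = $18,054.00
Total = $18,054.86 + $18,054.00 = $36,108.86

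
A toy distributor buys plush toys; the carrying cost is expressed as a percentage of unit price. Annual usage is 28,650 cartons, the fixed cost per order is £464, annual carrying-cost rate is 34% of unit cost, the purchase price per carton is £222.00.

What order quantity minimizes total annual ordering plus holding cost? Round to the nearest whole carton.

593 cartons

Holding cost per carton per year: H = 34% × £222 = £75.4800
EOQ = √(2DS/H) = √(2 × 28,650 × 464 / 75.48)
    = √(352,241.65) ≈ 593.50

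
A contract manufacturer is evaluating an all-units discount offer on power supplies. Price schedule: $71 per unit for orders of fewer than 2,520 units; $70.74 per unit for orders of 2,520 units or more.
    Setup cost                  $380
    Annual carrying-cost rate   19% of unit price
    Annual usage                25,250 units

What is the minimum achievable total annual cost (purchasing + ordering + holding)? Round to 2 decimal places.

$1,806,927.70

H₁ = 19%×$71 = $13.4900;  H₂ = 19%×$70.74 = $13.4406
EOQ₁ = √(2×25,250×380/13.4900) = 1,192.70  (< 2,520, feasible at tier 1)
EOQ₂ = √(2×25,250×380/13.4406) = 1,194.89  (< 2,520 → use Q = 2,520 at tier-2 price)
TC(tier 1 (EOQ₁), Q≈1,192.7) = $1,808,839.53
TC(tier 2, Q≈2,520.0) = $1,806,927.70
Minimum at tier 2: $1,806,927.70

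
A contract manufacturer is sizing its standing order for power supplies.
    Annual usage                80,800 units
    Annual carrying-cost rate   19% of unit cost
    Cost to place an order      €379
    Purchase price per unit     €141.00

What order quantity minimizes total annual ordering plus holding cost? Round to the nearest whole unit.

1,512 units

H = i·C = 0.19 × €141 = €26.7900 per unit-year
Q* = √(2·D·S / H) = √(2·80,800·379 / 26.79) = √2,286,166.5 ≈ 1,512.01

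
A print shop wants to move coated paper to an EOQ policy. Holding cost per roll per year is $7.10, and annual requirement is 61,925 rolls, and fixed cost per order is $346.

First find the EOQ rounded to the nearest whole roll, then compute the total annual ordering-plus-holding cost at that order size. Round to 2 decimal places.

$17,442.76

Q* = √(2·D·S / H) = √(2·61,925·346 / 7.1) = √6,035,507.0 ≈ 2,456.73 → Q = 2,457 rolls
Orders/yr = 61,925/2,457 = 25.204; ordering cost = 25.204 × $346 = $8,720.41
Average inventory = 2,457/2 = 1228.5; holding cost = 1228.5 × $7.1 = $8,722.35
Total = $8,720.41 + $8,722.35 = $17,442.76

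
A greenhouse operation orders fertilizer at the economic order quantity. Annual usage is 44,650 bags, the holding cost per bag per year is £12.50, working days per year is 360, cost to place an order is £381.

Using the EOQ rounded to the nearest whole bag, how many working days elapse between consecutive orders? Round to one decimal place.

2DS/H = 2·44,650·381/12.5 = 2,721,864.00
EOQ = √2,721,864.00 ≈ 1,649.81 → Q = 1,650 bags
Days between orders = 360 / (D/Q) = 360 / 27.061 ≈ 13.303

13.3 days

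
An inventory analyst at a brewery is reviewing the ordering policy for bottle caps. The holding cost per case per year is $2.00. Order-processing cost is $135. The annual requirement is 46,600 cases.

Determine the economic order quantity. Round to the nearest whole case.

2,508 cases

2DS/H = 2·46,600·135/2 = 6,291,000.00
EOQ = √6,291,000.00 ≈ 2,508.19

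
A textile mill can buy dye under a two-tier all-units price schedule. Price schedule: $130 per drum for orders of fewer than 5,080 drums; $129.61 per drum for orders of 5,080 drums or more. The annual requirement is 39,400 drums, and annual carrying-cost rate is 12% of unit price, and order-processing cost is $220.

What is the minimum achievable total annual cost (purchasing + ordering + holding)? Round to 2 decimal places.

$5,138,445.11

H₁ = 12%×$130 = $15.6000;  H₂ = 12%×$129.61 = $15.5532
EOQ₁ = √(2×39,400×220/15.6000) = 1,054.17  (< 5,080, feasible at tier 1)
EOQ₂ = √(2×39,400×220/15.5532) = 1,055.76  (< 5,080 → use Q = 5,080 at tier-2 price)
TC(tier 1 (EOQ₁), Q≈1,054.2) = $5,138,445.11
TC(tier 2, Q≈5,080.0) = $5,147,845.43
Minimum at tier 1 (EOQ₁): $5,138,445.11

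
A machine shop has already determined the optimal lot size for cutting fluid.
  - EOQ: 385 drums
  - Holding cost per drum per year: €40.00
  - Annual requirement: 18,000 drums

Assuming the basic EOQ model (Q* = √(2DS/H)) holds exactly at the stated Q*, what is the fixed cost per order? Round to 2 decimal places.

€164.69

From Q* = √(2DS/H) ⇒ Q*² = 2DS/H.
S = Q²H / (2D) = 385² × 40 / (2 × 18,000) = 164.6944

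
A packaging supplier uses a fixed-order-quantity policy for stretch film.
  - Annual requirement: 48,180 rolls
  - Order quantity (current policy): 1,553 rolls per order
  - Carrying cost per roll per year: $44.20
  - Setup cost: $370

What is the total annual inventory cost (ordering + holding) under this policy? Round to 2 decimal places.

Orders/yr = 48,180/1,553 = 31.024; ordering cost = 31.024 × $370 = $11,478.82
Average inventory = 1,553/2 = 776.5; holding cost = 776.5 × $44.2 = $34,321.30
Total = $11,478.82 + $34,321.30 = $45,800.12

$45,800.12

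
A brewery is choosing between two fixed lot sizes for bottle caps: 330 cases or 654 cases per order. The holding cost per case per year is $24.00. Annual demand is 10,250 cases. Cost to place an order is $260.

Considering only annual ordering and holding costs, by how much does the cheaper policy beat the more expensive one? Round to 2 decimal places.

$112.83

Annual cost at Q: ordering D·S/Q plus holding Q·H/2.
TC(330) = (10,250/330)×260 + (330/2)×24 = $12,035.76
TC(654) = (10,250/654)×260 + (654/2)×24 = $11,922.92
|ΔTC| = |$12,035.76 − $11,922.92| = $112.83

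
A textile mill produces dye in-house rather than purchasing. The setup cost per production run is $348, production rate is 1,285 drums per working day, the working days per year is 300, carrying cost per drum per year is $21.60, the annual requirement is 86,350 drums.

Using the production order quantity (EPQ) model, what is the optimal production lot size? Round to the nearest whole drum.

1,894 drums

d = 86,350/300 = 287.8333 drums/day;  effective holding cost H(1 − d/p) = 21.6·(1 − 287.8333/1285) = 16.76171
Q* = √(2DS / H_eff) = √(2·86,350·348 / 16.76171) ≈ 1,893.55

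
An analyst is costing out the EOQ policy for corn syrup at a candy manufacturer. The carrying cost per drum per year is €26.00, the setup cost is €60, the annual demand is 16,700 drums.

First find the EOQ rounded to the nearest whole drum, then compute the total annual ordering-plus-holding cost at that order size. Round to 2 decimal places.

€7,218.32

Optimal lot size Q* = (2 × 16,700 × €60 / €26)^½ ≈ 277.63 → Q = 278 drums
Orders/yr = 16,700/278 = 60.072; ordering cost = 60.072 × €60 = €3,604.32
Average inventory = 278/2 = 139; holding cost = 139 × €26 = €3,614.00
Total = €3,604.32 + €3,614.00 = €7,218.32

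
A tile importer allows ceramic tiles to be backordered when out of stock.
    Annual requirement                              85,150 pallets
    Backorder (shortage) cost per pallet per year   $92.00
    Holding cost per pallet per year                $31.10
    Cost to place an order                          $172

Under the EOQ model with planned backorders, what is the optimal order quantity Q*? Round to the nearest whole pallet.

Q* = √(2DS/H) · √((H + b)/b)
   = √(2 × 85,150 × 172 / 31.1) · √((31.1 + 92) / 92)
   = 970.491 × 1.1567 ≈ 1,122.60

1,123 pallets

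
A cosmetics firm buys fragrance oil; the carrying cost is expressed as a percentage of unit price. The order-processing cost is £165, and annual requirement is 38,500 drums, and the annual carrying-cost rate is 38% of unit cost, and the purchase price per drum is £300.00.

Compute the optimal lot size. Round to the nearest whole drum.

Carrying cost H = £300 × 38% = £114.0000/drum/yr
2DS/H = 2·38,500·165/114 = 111,447.37
EOQ = √111,447.37 ≈ 333.84

334 drums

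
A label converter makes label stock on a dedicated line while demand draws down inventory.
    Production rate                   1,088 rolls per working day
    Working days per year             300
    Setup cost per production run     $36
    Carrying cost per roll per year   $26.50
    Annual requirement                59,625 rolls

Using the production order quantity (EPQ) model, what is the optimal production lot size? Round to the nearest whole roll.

445 rolls

d = 59,625/300 = 198.7500 rolls/day;  effective holding cost H(1 − d/p) = 26.5·(1 − 198.7500/1088) = 21.65912
Q* = √(2DS / H_eff) = √(2·59,625·36 / 21.65912) ≈ 445.20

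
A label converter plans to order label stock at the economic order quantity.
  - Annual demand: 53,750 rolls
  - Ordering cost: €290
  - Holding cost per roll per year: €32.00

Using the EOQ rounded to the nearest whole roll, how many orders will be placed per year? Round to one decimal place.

2DS/H = 2·53,750·290/32 = 974,218.75
EOQ = √974,218.75 ≈ 987.03 → Q = 987
Orders per year = D/Q = 53,750 / 987 = 54.458

54.5 orders per year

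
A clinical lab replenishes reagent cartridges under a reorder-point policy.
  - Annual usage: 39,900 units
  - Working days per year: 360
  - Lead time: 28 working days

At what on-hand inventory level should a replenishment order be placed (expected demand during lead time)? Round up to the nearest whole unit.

Daily demand d = 39,900 / 360 = 110.833 units/day
Demand during lead time = 110.833 × 28 = 3,103.33
Reorder point = 3,103.33 → round up

3,104 units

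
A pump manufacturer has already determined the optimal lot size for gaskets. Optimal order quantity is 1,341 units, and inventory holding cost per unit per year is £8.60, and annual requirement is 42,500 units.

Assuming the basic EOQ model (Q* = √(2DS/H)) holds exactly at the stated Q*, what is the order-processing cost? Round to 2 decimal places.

£181.94

EOQ relation: Q² = 2DS/H, so rearrange for the unknown.
S = Q²H / (2D) = 1,341² × 8.6 / (2 × 42,500) = 181.9437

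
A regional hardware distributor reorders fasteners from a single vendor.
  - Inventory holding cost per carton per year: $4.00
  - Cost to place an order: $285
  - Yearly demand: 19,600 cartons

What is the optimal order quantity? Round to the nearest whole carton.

Q* = √(2·D·S / H) = √(2·19,600·285 / 4) = √2,793,000.0 ≈ 1,671.23

1,671 cartons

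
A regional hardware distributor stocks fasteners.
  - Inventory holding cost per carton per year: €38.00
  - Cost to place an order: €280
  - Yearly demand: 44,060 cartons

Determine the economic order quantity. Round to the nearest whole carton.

Optimal lot size Q* = (2 × 44,060 × €280 / €38)^½ ≈ 805.79

806 cartons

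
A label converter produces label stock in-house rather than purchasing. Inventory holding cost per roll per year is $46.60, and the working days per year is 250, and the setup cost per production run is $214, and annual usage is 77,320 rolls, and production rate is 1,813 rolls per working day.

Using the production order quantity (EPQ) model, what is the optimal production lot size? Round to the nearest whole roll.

d = 77,320/250 = 309.2800 rolls/day;  effective holding cost H(1 − d/p) = 46.6·(1 − 309.2800/1813) = 38.65050
Q* = √(2DS / H_eff) = √(2·77,320·214 / 38.65050) ≈ 925.32

925 rolls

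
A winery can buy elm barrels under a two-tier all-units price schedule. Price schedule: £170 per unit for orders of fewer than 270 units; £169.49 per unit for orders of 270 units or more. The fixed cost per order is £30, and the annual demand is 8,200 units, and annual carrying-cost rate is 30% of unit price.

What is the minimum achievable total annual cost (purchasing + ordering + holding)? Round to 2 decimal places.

H₁ = 30%×£170 = £51.0000;  H₂ = 30%×£169.49 = £50.8470
EOQ₁ = √(2×8,200×30/51.0000) = 98.22  (< 270, feasible at tier 1)
EOQ₂ = √(2×8,200×30/50.8470) = 98.37  (< 270 → use Q = 270 at tier-2 price)
TC(tier 1 (EOQ₁), Q≈98.2) = £1,399,009.19
TC(tier 2, Q≈270.0) = £1,397,593.46
Minimum at tier 2: £1,397,593.46

£1,397,593.46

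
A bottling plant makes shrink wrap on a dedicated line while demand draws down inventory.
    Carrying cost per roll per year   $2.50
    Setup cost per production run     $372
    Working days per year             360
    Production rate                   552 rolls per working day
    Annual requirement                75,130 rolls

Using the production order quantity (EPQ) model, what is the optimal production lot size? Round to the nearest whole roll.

5,996 rolls

Daily demand d = 75,130/360 = 208.694; p = 552; 1 − d/p = 0.62193
EPQ = √(2DS / (H(1 − d/p)))
    = √(2 × 75,130 × 372 / (2.5 × 0.62193)) ≈ 5,995.87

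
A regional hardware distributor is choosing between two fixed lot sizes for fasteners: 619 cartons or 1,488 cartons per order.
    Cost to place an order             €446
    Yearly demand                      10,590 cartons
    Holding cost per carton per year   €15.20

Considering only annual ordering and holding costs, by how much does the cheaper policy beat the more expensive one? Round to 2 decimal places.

For each Q, cost = (D/Q)·S + (Q/2)·H.
TC(619) = (10,590/619)×446 + (619/2)×15.2 = €12,334.67
TC(1,488) = (10,590/1,488)×446 + (1,488/2)×15.2 = €14,482.95
Lots of 619 are cheaper by €2,148.28.

€2,148.28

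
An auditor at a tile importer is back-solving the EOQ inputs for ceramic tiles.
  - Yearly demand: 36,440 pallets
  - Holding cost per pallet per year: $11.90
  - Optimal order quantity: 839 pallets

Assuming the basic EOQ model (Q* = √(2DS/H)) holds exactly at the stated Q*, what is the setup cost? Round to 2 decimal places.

From Q* = √(2DS/H) ⇒ Q*² = 2DS/H.
S = Q²H / (2D) = 839² × 11.9 / (2 × 36,440) = 114.9377

$114.94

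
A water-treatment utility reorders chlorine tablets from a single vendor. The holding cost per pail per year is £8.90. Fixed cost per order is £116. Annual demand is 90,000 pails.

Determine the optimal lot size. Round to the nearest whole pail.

1,532 pails

2DS/H = 2·90,000·116/8.9 = 2,346,067.42
EOQ = √2,346,067.42 ≈ 1,531.69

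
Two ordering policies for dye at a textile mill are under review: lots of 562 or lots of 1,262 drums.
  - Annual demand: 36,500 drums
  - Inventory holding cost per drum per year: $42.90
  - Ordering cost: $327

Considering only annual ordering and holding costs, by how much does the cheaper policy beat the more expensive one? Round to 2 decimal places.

TC(Q) = (D/Q)S + (Q/2)H
TC(562) = (36,500/562)×327 + (562/2)×42.9 = $33,292.44
TC(1,262) = (36,500/1,262)×327 + (1,262/2)×42.9 = $36,527.51
Cheaper: Q = 562.  Difference = $3,235.06

$3,235.06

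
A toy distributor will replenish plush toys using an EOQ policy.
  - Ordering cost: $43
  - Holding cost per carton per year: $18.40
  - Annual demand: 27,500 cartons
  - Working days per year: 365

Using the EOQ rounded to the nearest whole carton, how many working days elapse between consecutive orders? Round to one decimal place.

2DS/H = 2·27,500·43/18.4 = 128,532.61
EOQ = √128,532.61 ≈ 358.51 → Q = 359 cartons
T = Q/D × 365 days = 359/27,500 × 365 = 4.765 days

4.8 days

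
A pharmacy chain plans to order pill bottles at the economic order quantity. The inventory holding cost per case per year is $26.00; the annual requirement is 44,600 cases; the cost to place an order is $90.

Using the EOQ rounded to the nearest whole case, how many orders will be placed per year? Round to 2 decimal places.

Optimal lot size Q* = (2 × 44,600 × $90 / $26)^½ ≈ 555.67 → Q = 556
Orders per year = D/Q = 44,600 / 556 = 80.216

80.22 orders per year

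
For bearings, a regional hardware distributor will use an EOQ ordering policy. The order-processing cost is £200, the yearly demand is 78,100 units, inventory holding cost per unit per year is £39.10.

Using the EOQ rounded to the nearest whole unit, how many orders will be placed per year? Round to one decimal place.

2DS/H = 2·78,100·200/39.1 = 798,976.98
EOQ = √798,976.98 ≈ 893.86 → Q = 894
N = D/Q = 78,100/894 ≈ 87.360 orders/yr

87.4 orders per year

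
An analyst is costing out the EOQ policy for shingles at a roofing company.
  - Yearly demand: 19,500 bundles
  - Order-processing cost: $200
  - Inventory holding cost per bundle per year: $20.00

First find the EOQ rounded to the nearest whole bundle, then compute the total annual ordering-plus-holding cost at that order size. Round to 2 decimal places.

Optimal lot size Q* = (2 × 19,500 × $200 / $20)^½ ≈ 624.50 → Q = 624 bundles
Ordering: D/Q × S = 19,500/624 × $200 = $6,250.00
Holding:  Q/2 × H = 624/2 × $20 = $6,240.00
Total = $6,250.00 + $6,240.00 = $12,490.00

$12,490.00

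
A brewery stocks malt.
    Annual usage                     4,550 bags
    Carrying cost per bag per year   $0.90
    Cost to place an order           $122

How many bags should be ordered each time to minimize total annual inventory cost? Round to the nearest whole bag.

Optimal lot size Q* = (2 × 4,550 × $122 / $0.9)^½ ≈ 1,110.66

1,111 bags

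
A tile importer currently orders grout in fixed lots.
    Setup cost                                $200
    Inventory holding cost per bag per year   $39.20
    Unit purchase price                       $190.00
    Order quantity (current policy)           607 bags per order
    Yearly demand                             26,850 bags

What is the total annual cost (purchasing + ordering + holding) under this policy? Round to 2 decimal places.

$5,122,243.99

Ordering: D/Q × S = 26,850/607 × $200 = $8,846.79
Holding:  Q/2 × H = 607/2 × $39.2 = $11,897.20
Purchase cost = D·C = 26,850 × 190 = $5,101,500.00
Total = $8,846.79 + $11,897.20 + $5,101,500.00 = $5,122,243.99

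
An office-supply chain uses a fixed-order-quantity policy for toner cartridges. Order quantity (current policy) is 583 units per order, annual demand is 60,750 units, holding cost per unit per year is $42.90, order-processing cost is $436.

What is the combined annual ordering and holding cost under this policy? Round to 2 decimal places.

Annual ordering cost = (D/Q)·S = (60,750/583) × 436 = $45,432.25
Annual holding cost  = (Q/2)·H = (583/2) × 42.9 = $12,505.35
Total = $45,432.25 + $12,505.35 = $57,937.60

$57,937.60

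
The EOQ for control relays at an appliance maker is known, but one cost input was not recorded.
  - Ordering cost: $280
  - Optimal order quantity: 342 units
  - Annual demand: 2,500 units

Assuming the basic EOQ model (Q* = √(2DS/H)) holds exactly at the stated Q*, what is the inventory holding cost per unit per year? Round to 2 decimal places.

Since Q* = (2DS/H)^½, squaring gives Q*²·H = 2DS.
H = 2DS / Q² = 2 × 2,500 × 280 / 342² = 11.9695

$11.97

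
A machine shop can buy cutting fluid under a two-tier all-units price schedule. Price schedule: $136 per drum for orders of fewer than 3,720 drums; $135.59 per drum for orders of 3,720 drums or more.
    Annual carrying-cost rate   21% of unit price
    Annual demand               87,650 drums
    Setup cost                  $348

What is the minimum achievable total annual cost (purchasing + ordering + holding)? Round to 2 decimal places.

H₁ = 21%×$136 = $28.5600;  H₂ = 21%×$135.59 = $28.4739
EOQ₁ = √(2×87,650×348/28.5600) = 1,461.51  (< 3,720, feasible at tier 1)
EOQ₂ = √(2×87,650×348/28.4739) = 1,463.72  (< 3,720 → use Q = 3,720 at tier-2 price)
TC(tier 1 (EOQ₁), Q≈1,461.5) = $11,962,140.70
TC(tier 2, Q≈3,720.0) = $11,945,624.47
Minimum at tier 2: $11,945,624.47

$11,945,624.47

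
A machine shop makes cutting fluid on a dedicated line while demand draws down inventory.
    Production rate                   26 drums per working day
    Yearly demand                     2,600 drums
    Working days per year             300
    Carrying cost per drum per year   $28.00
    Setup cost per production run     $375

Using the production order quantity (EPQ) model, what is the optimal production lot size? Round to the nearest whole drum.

323 drums

d = 2,600/300 = 8.6667 drums/day;  effective holding cost H(1 − d/p) = 28·(1 − 8.6667/26) = 18.66667
Q* = √(2DS / H_eff) = √(2·2,600·375 / 18.66667) ≈ 323.21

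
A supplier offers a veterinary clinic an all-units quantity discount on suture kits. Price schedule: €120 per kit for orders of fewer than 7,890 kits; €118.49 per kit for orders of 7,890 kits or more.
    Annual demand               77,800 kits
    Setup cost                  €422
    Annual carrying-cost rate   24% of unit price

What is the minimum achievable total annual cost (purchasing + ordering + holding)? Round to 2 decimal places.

H₁ = 24%×€120 = €28.8000;  H₂ = 24%×€118.49 = €28.4376
EOQ₁ = √(2×77,800×422/28.8000) = 1,509.96  (< 7,890, feasible at tier 1)
EOQ₂ = √(2×77,800×422/28.4376) = 1,519.55  (< 7,890 → use Q = 7,890 at tier-2 price)
TC(tier 1 (EOQ₁), Q≈1,510.0) = €9,379,486.78
TC(tier 2, Q≈7,890.0) = €9,334,869.50
Minimum at tier 2: €9,334,869.50

€9,334,869.50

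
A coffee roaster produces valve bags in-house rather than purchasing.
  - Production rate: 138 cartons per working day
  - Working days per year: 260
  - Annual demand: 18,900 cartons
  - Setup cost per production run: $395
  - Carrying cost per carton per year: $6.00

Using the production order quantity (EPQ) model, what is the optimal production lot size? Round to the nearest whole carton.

Daily demand d = 18,900/260 = 72.692; p = 138; 1 − d/p = 0.47324
EPQ = √(2DS / (H(1 − d/p)))
    = √(2 × 18,900 × 395 / (6 × 0.47324)) ≈ 2,293.12

2,293 cartons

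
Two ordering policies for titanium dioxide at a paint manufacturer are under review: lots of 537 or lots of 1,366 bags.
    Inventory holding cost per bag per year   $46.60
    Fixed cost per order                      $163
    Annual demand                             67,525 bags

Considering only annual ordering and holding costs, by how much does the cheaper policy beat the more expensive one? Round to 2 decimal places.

$6,876.81

Annual cost at Q: ordering D·S/Q plus holding Q·H/2.
TC(537) = (67,525/537)×163 + (537/2)×46.6 = $33,008.52
TC(1,366) = (67,525/1,366)×163 + (1,366/2)×46.6 = $39,885.32
Cheaper: Q = 537.  Difference = $6,876.81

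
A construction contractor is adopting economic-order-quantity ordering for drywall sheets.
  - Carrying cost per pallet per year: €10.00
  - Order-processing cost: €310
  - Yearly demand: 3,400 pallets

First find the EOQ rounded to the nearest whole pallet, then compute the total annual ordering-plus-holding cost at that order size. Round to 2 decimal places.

€4,591.30

Q* = √(2·D·S / H) = √(2·3,400·310 / 10) = √210,800.0 ≈ 459.13 → Q = 459 pallets
Orders/yr = 3,400/459 = 7.407; ordering cost = 7.407 × €310 = €2,296.30
Average inventory = 459/2 = 229.5; holding cost = 229.5 × €10 = €2,295.00
Total = €2,296.30 + €2,295.00 = €4,591.30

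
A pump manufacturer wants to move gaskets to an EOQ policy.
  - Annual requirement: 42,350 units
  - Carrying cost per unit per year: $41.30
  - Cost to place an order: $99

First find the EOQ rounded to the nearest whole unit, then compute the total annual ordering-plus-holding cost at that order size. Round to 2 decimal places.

$18,609.49

Q* = √(2·D·S / H) = √(2·42,350·99 / 41.3) = √203,033.9 ≈ 450.59 → Q = 451 units
Ordering: D/Q × S = 42,350/451 × $99 = $9,296.34
Holding:  Q/2 × H = 451/2 × $41.3 = $9,313.15
Total = $9,296.34 + $9,313.15 = $18,609.49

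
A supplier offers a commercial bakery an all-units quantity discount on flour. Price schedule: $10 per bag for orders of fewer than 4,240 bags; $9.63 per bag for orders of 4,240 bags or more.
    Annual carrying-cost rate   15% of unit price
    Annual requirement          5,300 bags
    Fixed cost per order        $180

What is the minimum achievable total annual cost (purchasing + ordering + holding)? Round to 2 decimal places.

H₁ = 15%×$10 = $1.5000;  H₂ = 15%×$9.63 = $1.4445
EOQ₁ = √(2×5,300×180/1.5000) = 1,127.83  (< 4,240, feasible at tier 1)
EOQ₂ = √(2×5,300×180/1.4445) = 1,149.29  (< 4,240 → use Q = 4,240 at tier-2 price)
TC(tier 1 (EOQ₁), Q≈1,127.8) = $54,691.74
TC(tier 2, Q≈4,240.0) = $54,326.34
Minimum at tier 2: $54,326.34

$54,326.34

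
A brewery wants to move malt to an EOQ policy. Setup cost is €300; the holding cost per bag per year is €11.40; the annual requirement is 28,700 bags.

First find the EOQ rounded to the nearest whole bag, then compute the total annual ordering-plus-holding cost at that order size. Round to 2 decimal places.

€14,011.00

EOQ = √(2DS/H) = √(2 × 28,700 × 300 / 11.4)
    = √(1,510,526.32) ≈ 1,229.03 → Q = 1,229 bags
Orders/yr = 28,700/1,229 = 23.352; ordering cost = 23.352 × €300 = €7,005.70
Average inventory = 1,229/2 = 614.5; holding cost = 614.5 × €11.4 = €7,005.30
Total = €7,005.70 + €7,005.30 = €14,011.00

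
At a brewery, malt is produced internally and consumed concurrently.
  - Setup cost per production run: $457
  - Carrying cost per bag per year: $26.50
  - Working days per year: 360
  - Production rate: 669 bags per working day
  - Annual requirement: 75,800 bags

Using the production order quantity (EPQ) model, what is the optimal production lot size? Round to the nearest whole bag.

d = 75,800/360 = 210.5556 bags/day;  effective holding cost H(1 − d/p) = 26.5·(1 − 210.5556/669) = 18.15961
Q* = √(2DS / H_eff) = √(2·75,800·457 / 18.15961) ≈ 1,953.23

1,953 bags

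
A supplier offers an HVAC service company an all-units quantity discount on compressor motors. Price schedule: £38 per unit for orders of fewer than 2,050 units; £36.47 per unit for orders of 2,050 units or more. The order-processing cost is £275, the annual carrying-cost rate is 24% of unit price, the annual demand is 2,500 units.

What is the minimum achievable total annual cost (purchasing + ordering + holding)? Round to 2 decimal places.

H₁ = 24%×£38 = £9.1200;  H₂ = 24%×£36.47 = £8.7528
EOQ₁ = √(2×2,500×275/9.1200) = 388.29  (< 2,050, feasible at tier 1)
EOQ₂ = √(2×2,500×275/8.7528) = 396.35  (< 2,050 → use Q = 2,050 at tier-2 price)
TC(tier 1 (EOQ₁), Q≈388.3) = £98,541.19
TC(tier 2, Q≈2,050.0) = £100,481.99
Minimum at tier 1 (EOQ₁): £98,541.19

£98,541.19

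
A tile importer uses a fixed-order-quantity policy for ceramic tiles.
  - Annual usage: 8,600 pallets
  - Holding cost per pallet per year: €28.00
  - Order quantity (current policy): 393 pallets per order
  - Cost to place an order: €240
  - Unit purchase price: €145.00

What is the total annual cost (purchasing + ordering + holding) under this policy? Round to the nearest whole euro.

€1,257,754

Annual ordering cost = (D/Q)·S = (8,600/393) × 240 = €5,251.91
Annual holding cost  = (Q/2)·H = (393/2) × 28 = €5,502.00
Purchase cost = D·C = 8,600 × 145 = €1,247,000.00
Total = €5,251.91 + €5,502.00 + €1,247,000.00 = €1,257,753.91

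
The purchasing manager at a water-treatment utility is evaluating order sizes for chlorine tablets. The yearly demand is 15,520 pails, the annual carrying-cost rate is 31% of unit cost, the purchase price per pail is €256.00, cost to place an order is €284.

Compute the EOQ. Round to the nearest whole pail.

333 pails

Carrying cost H = €256 × 31% = €79.3600/pail/yr
Optimal lot size Q* = (2 × 15,520 × €284 / €79.36)^½ ≈ 333.29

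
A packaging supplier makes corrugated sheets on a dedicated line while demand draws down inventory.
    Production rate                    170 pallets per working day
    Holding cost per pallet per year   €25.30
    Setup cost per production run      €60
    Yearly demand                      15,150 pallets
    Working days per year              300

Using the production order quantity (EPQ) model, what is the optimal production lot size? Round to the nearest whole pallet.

d = 15,150/300 = 50.5000 pallets/day;  effective holding cost H(1 − d/p) = 25.3·(1 − 50.5000/170) = 17.78441
Q* = √(2DS / H_eff) = √(2·15,150·60 / 17.78441) ≈ 319.73

320 pallets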